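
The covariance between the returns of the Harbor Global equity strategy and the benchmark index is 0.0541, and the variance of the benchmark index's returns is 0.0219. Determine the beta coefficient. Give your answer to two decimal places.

2.47

β = Cov(Rp, Rm) / Var(Rm) = 0.0541 / 0.0219 = 2.4703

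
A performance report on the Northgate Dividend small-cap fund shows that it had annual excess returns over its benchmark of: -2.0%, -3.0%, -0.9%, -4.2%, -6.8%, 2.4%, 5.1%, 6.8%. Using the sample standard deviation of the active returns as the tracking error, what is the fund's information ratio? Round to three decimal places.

-0.069

μ = (-2 − 3 − 0.9 − 4.2 − 6.8 + 2.4 + 5.1 + 6.8) / 8 = -2.60 / 8 = -0.3250%
Σ(r − μ)² = (-2 − (-0.3250))² + (-3 − (-0.3250))² + … = 154.8550
σ = √[154.8550 / 7] = 4.7034%
IR = μ / tracking error = -0.3250 / 4.7034 = -0.0691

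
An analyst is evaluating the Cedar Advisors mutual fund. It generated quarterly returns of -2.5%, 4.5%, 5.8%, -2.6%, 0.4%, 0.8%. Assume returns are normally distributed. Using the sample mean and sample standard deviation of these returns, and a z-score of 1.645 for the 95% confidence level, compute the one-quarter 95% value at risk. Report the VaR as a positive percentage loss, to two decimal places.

r̄ = (-2.5 + 4.5 + 5.8 − 2.6 + 0.4 + 0.8) / 6 = 1.0667%
Sample σ = √[Σ(r − r̄)² / 5] = √[60.8733 / 5] = √12.1747 = 3.4892%
VaR = −(r̄ − z·σ) = −(1.0667 − 1.645 × 3.4892) = −(-4.6730) = 4.6730%

4.67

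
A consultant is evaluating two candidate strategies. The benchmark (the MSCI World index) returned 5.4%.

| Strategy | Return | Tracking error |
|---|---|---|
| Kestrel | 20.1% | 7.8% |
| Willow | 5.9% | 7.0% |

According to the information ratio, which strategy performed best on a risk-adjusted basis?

Kestrel: IR = (20.1% − 5.4%) / 7.8% = 1.885
Willow: IR = (5.9% − 5.4%) / 7.0% = 0.071
Highest: Kestrel (1.885).

Kestrel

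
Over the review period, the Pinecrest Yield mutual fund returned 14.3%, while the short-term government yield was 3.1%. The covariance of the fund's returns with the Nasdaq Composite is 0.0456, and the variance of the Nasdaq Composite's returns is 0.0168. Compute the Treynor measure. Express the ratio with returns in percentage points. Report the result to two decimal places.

β = Cov / Var = 0.0456 / 0.0168 = 2.7143
Treynor = (Rp − Rf) / β = (14.3% − 3.1%) / 2.7143 = 11.20 / 2.7143 = 4.1263

4.13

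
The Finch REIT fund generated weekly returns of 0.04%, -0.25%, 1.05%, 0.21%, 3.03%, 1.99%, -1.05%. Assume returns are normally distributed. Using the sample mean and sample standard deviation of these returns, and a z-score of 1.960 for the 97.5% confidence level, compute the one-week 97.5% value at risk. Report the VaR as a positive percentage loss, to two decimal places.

μ = (0.04 − 0.25 + 1.05 + 0.21 + 3.03 + 1.99 − 1.05) / 7 = 0.7171%
Sample σ = √[Σ(r − μ)² / 6] = √[11.8541 / 6] = √1.9757 = 1.4056%
VaR = −(μ − z·σ) = −(0.7171 − 1.960 × 1.4056) = −(-2.0379) = 2.0379%

2.04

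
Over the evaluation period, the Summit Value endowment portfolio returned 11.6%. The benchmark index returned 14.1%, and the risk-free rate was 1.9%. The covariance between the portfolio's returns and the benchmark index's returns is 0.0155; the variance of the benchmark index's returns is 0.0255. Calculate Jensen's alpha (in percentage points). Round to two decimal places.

2.28

β = Cov / Var = 0.0155 / 0.0255 = 0.6078
E[R] = Rf + β(Rm − Rf) = 1.9% + 0.6078 × (14.1% − 1.9%) = 9.3152%
α = Rp − E[R] = 11.6% − 9.3152% = 2.2848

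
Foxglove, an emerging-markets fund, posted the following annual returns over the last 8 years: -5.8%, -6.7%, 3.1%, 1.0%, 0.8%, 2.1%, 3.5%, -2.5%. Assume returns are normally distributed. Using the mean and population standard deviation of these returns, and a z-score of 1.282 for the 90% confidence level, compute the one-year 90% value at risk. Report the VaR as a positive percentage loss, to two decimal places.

Mean return r̄ = -4.50 / 8 = -0.5625%
Σ(r − r̄)² = (-5.8 − (-0.5625))² + (-6.7 − (-0.5625))² + (3.1 − (-0.5625))² + … = 110.1588
σ = √[110.1588 / 8] = 3.7108%
VaR = −(r̄ − z·σ) = −(-0.5625 − 1.282 × 3.7108) = −(-5.3197) = 5.3197%

5.32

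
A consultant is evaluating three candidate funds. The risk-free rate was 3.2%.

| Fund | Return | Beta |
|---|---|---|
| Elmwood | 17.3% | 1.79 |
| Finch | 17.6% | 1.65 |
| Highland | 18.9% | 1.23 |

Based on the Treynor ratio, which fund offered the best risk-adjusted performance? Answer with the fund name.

Elmwood: Treynor = (17.3% − 3.2%) / 1.79 = 7.877
Finch: Treynor = (17.6% − 3.2%) / 1.65 = 8.727
Highland: Treynor = (18.9% − 3.2%) / 1.23 = 12.764
Highest: Highland (12.764).

Highland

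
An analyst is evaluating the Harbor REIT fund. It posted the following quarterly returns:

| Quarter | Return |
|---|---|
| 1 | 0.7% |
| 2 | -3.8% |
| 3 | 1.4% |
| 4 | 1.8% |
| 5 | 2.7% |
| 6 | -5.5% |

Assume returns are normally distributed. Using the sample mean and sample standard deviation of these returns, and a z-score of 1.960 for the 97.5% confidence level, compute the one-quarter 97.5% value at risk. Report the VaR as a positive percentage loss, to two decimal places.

r̄ = (0.7 − 3.8 + 1.4 + 1.8 + 2.7 − 5.5) / 6 = -2.70 / 6 = -0.4500%
Σ(r − r̄)² = 56.4550; sample σ = √(56.4550/5) = 3.3602%
VaR = −(r̄ − z·σ) = −(-0.4500 − 1.960 × 3.3602) = −(-7.0360) = 7.0360%

7.04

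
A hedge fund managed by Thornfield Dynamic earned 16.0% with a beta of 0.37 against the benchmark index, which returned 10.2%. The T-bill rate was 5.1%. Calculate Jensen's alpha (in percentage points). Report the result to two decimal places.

9.01

CAPM expected return = Rf + β(Rm − Rf) = 5.1% + 0.37 × (10.2% − 5.1%) = 5.1 + 0.37 × 5.10 = 6.9870%
Jensen's α = Rp − E[R] = 16.0% − 6.9870% = 9.0130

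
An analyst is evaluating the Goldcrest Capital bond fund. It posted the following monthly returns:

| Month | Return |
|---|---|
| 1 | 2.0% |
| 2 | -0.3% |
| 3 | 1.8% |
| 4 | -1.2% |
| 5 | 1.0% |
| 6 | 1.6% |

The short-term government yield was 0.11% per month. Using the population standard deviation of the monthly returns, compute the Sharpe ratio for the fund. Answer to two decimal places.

0.60

r̄ = (2 − 0.3 + 1.8 − 1.2 + 1 + 1.6) / 6 = 0.8167%
Σ(r − r̄)² = (2 − 0.8167)² + (-0.3 − 0.8167)² + … = 8.3283
population σ = √(8.3283 / 6) = √1.3881 = 1.1782%
Sharpe = (r̄ − rf) / σ = (0.8167 − 0.11) / 1.1782 = 0.7067 / 1.1782 = 0.5998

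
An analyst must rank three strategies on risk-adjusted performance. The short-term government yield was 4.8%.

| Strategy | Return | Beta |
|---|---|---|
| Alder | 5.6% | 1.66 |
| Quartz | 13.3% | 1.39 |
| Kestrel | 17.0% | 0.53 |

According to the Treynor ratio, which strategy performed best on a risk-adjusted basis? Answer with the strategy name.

Alder: Treynor = (5.6% − 4.8%) / 1.66 = 0.482
Quartz: Treynor = (13.3% − 4.8%) / 1.39 = 6.115
Kestrel: Treynor = (17.0% − 4.8%) / 0.53 = 23.019
Highest: Kestrel (23.019).

Kestrel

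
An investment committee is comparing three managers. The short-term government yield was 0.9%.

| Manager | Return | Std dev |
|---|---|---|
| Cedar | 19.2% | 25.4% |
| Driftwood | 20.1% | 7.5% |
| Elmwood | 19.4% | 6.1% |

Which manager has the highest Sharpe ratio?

Elmwood

Cedar: Sharpe ratio = (19.2% − 0.9%) / 25.4% = 0.720
Driftwood: Sharpe ratio = (20.1% − 0.9%) / 7.5% = 2.560
Elmwood: Sharpe ratio = (19.4% − 0.9%) / 6.1% = 3.033
Highest: Elmwood (3.033).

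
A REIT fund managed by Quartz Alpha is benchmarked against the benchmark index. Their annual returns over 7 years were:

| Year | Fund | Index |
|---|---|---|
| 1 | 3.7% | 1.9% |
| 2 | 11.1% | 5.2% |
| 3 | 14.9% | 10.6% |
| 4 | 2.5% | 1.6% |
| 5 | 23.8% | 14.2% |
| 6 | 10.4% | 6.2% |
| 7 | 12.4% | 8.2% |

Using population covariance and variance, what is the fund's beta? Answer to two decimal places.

1.53

r̄p = 11.2571%,  r̄m = 6.8429%
Cov = Σ(rp − r̄p)(rm − r̄m) / 7 = 27.3704
Var(rm) = Σ(rm − r̄m)² / 7 = 17.8739
β = Cov / Var = 27.3704 / 17.8739 = 1.5313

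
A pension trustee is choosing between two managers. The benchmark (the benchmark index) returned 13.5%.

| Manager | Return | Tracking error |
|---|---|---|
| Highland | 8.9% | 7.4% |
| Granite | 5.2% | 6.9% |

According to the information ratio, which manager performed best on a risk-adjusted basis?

Highland

Highland: IR = (8.9% − 13.5%) / 7.4% = -0.622
Granite: IR = (5.2% − 13.5%) / 6.9% = -1.203
Highest: Highland (-0.622).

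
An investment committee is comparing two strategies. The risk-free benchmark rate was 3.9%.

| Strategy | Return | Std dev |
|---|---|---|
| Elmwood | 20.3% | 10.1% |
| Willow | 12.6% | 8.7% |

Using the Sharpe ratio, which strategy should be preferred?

Elmwood

Elmwood: Sharpe ratio = (20.3% − 3.9%) / 10.1% = 1.624
Willow: Sharpe ratio = (12.6% − 3.9%) / 8.7% = 1.000
Highest: Elmwood (1.624).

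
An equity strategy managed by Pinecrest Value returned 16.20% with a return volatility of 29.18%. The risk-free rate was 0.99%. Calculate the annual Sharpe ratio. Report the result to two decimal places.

0.52

Sharpe = (Rp − Rf) / σp = (16.20% − 0.99%) / 29.18% = 15.21% / 29.18% = 0.5212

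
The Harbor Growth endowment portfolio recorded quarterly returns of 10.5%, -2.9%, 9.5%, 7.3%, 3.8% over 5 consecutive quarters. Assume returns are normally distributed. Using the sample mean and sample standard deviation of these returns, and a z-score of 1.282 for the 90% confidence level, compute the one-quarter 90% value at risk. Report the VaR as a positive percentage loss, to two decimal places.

1.31

r̄ = (10.5 − 2.9 + 9.5 + 7.3 + 3.8) / 5 = 28.20 / 5 = 5.6400%
Σ(r − r̄)² = (10.5 − 5.6400)² + (-2.9 − 5.6400)² + (9.5 − 5.6400)² + … = 117.5920
σ = √[117.5920 / 4] = 5.4220%
VaR = −(r̄ − z·σ) = −(5.6400 − 1.282 × 5.4220) = −(-1.3110) = 1.3110%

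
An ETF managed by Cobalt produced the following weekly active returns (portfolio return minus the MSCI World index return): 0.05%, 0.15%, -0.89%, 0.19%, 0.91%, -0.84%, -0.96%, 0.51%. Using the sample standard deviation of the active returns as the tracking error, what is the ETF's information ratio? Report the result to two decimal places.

μ = (0.05 + 0.15 − 0.89 + 0.19 + 0.91 − 0.84 − 0.96 + 0.51) / 8 = -0.880 / 8 = -0.1100%
Σ(r − μ)² = (0.05 − (-0.1100))² + (0.15 − (-0.1100))² + (-0.89 − (-0.1100))² + … = 3.4718
sample σ = √(3.4718 / 7) = √0.4960 = 0.7043%
IR = μ / tracking error = -0.1100 / 0.7043 = -0.1562

-0.16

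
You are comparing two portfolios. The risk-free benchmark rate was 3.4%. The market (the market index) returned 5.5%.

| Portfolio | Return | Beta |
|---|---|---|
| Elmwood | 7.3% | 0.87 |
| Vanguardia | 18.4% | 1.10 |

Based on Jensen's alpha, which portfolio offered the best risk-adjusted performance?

Vanguardia

Elmwood: α = 7.3% − [3.4% + 0.87 × (5.5% − 3.4%)] = 2.073
Vanguardia: α = 18.4% − [3.4% + 1.10 × (5.5% − 3.4%)] = 12.690
Highest: Vanguardia (12.690).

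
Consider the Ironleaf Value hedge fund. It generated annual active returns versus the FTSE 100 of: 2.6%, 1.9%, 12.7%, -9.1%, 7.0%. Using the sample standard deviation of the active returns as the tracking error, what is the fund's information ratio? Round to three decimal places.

Mean return r̄ = 15.10 / 5 = 3.0200%
Σ(r − r̄)² = 257.8680; sample σ = √(257.8680/4) = 8.0291%
IR = r̄ / tracking error = 3.0200 / 8.0291 = 0.3761

0.376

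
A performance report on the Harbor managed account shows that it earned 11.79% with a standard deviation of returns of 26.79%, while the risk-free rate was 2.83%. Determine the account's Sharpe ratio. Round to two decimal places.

Sharpe = (Rp − Rf) / σp = (11.79% − 2.83%) / 26.79% = 8.96% / 26.79% = 0.3345

0.33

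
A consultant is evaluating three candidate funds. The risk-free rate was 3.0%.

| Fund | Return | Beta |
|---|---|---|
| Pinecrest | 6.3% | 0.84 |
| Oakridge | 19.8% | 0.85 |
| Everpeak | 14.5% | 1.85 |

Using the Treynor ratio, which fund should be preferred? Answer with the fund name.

Pinecrest: Treynor = (6.3% − 3.0%) / 0.84 = 3.929
Oakridge: Treynor = (19.8% − 3.0%) / 0.85 = 19.765
Everpeak: Treynor = (14.5% − 3.0%) / 1.85 = 6.216
Highest: Oakridge (19.765).

Oakridge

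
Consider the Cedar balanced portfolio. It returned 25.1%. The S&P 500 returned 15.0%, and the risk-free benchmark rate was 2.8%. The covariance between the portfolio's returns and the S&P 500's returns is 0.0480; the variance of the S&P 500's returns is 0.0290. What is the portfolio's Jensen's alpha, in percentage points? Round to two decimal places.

2.11

β = Cov / Var = 0.0480 / 0.0290 = 1.6552
E[R] = Rf + β(Rm − Rf) = 2.8% + 1.6552 × (15.0% − 2.8%) = 22.9934%
α = Rp − E[R] = 25.1% − 22.9934% = 2.1066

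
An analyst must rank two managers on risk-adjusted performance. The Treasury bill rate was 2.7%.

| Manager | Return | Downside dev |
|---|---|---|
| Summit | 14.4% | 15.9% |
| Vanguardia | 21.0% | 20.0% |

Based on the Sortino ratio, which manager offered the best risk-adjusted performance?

Vanguardia

Summit: Sortino ratio = (14.4% − 2.7%) / 15.9% = 0.736
Vanguardia: Sortino ratio = (21.0% − 2.7%) / 20.0% = 0.915
Highest: Vanguardia (0.915).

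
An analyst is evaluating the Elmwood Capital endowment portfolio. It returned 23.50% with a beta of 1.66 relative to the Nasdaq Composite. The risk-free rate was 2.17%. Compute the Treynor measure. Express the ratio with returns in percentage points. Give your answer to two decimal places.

Treynor = (Rp − Rf) / β = (23.50% − 2.17%) / 1.66 = 21.33 / 1.66 = 12.8494

12.85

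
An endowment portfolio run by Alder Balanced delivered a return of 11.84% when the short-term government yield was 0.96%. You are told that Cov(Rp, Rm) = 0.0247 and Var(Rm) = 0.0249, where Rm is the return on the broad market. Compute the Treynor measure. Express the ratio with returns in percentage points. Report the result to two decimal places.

β = Cov / Var = 0.0247 / 0.0249 = 0.9920
Treynor = (Rp − Rf) / β = (11.84% − 0.96%) / 0.9920 = 10.88 / 0.9920 = 10.9677

10.97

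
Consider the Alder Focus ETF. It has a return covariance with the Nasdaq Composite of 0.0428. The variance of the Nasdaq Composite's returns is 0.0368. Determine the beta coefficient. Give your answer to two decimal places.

1.16

β = Cov(Rp, Rm) / Var(Rm) = 0.0428 / 0.0368 = 1.1630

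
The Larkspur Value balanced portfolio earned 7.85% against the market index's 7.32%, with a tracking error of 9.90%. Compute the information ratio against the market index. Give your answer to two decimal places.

IR = (Rp − Rb) / TE = (7.85% − 7.32%) / 9.90% = 0.53% / 9.90% = 0.0535

0.05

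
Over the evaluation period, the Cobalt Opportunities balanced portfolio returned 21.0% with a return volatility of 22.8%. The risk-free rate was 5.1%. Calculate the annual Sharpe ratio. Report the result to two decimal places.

Sharpe = (Rp − Rf) / σp = (21.0% − 5.1%) / 22.8% = 15.90% / 22.8% = 0.6974

0.70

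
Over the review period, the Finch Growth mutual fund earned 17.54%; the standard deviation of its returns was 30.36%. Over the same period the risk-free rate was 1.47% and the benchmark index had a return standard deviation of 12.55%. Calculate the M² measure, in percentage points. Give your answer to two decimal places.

Sharpe = (Rp − Rf) / σp = (17.54% − 1.47%) / 30.36% = 0.5293
M² = Rf + Sharpe × σm = 1.47% + 0.5293 × 12.55% = 8.1127%

8.11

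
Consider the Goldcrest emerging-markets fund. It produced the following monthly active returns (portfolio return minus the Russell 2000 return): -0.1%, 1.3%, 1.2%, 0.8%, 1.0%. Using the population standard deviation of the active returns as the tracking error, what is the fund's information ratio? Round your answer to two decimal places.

Mean return μ = 4.20 / 5 = 0.8400%
Σ(r − μ)² = (-0.1 − 0.8400)² + (1.3 − 0.8400)² + (1.2 − 0.8400)² + … = 1.2520
σ = √[1.2520 / 5] = 0.5004%
IR = μ / tracking error = 0.8400 / 0.5004 = 1.6787

1.68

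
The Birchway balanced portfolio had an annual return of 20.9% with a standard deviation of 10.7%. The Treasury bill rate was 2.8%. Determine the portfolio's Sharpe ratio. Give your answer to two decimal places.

Sharpe = (Rp − Rf) / σp = (20.9% − 2.8%) / 10.7% = 18.10% / 10.7% = 1.6916

1.69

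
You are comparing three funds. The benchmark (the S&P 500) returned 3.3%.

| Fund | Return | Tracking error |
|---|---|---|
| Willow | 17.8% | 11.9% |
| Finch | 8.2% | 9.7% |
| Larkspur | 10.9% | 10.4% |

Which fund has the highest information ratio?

Willow: IR = (17.8% − 3.3%) / 11.9% = 1.218
Finch: IR = (8.2% − 3.3%) / 9.7% = 0.505
Larkspur: IR = (10.9% − 3.3%) / 10.4% = 0.731
Highest: Willow (1.218).

Willow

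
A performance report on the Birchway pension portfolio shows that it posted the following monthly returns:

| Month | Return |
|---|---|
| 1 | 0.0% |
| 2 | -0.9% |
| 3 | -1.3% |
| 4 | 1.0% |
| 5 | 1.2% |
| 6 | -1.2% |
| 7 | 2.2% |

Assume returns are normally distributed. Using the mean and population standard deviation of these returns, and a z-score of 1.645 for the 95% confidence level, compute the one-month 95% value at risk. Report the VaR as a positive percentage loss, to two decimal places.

r̄ = (0 − 0.9 − 1.3 + 1 + 1.2 − 1.2 + 2.2) / 7 = 1.00 / 7 = 0.1429%
Σ(r − r̄)² = (0 − 0.1429)² + (-0.9 − 0.1429)² + (-1.3 − 0.1429)² + … = 11.0771
σ = √[11.0771 / 7] = 1.2580%
VaR = −(r̄ − z·σ) = −(0.1429 − 1.645 × 1.2580) = −(-1.9265) = 1.9265%

1.93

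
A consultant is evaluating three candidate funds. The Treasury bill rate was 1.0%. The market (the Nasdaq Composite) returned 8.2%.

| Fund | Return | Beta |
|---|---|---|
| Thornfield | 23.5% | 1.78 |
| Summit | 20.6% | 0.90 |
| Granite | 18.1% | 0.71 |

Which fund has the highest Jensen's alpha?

Summit

Thornfield: α = 23.5% − [1.0% + 1.78 × (8.2% − 1.0%)] = 9.684
Summit: α = 20.6% − [1.0% + 0.90 × (8.2% − 1.0%)] = 13.120
Granite: α = 18.1% − [1.0% + 0.71 × (8.2% − 1.0%)] = 11.988
Highest: Summit (13.120).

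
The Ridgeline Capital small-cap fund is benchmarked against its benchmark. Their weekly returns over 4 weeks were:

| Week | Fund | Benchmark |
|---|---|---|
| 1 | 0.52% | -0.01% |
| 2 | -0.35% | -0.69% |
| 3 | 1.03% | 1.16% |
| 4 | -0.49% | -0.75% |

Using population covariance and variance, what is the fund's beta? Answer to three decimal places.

r̄p = 0.1775%,  r̄m = -0.0725%
Cov = Σ(rp − r̄p)(rm − r̄m) / 4 = 0.4625
Var(rm) = Σ(rm − r̄m)² / 4 = 0.5908
β = Cov / Var = 0.4625 / 0.5908 = 0.7828

0.783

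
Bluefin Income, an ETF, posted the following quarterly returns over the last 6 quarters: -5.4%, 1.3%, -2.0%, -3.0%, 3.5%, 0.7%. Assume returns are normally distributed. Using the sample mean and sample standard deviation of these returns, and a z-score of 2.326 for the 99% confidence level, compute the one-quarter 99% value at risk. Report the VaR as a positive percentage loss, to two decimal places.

r̄ = (-5.4 + 1.3 − 2 − 3 + 3.5 + 0.7) / 6 = -0.8167%
Sample σ = √[Σ(r − r̄)² / 5] = √[52.5883 / 5] = √10.5177 = 3.2431%
VaR = −(r̄ − z·σ) = −(-0.8167 − 2.326 × 3.2431) = −(-8.3602) = 8.3602%

8.36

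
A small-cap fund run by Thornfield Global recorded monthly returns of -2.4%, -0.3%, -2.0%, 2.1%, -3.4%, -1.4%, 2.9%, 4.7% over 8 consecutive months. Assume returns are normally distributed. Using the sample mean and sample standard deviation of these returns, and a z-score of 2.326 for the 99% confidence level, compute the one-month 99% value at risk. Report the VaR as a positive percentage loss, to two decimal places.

Mean return r̄ = 0.20 / 8 = 0.0250%
Σ(r − r̄)² = 58.2750; sample σ = √(58.2750/7) = 2.8853%
VaR = −(r̄ − z·σ) = −(0.0250 − 2.326 × 2.8853) = −(-6.6862) = 6.6862%

6.69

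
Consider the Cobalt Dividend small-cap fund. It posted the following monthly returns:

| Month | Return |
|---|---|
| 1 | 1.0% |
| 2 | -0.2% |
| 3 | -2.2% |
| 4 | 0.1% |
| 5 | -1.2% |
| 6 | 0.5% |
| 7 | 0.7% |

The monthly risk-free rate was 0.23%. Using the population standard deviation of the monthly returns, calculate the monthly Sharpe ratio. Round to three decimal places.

-0.393

r̄ = (1 − 0.2 − 2.2 + 0.1 − 1.2 + 0.5 + 0.7) / 7 = -1.30 / 7 = -0.1857%
Population std dev = √[7.8286 / 7] = 1.0575%
Sharpe = (r̄ − rf) / σ = (-0.1857 − 0.23) / 1.0575 = -0.4157 / 1.0575 = -0.3931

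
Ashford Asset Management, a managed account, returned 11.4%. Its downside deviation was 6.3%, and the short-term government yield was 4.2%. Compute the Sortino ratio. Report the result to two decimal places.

1.14

Sortino = (Rp − Rf) / σd = (11.4% − 4.2%) / 6.3% = 7.20% / 6.3% = 1.1429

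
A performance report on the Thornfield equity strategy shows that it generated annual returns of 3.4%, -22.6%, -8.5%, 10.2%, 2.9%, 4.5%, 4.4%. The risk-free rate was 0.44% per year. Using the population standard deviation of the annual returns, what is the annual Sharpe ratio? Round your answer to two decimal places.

r̄ = (3.4 − 22.6 − 8.5 + 10.2 + 2.9 + 4.5 + 4.4) / 7 = -5.70 / 7 = -0.8143%
Σ(r − r̄)² = (3.4 − (-0.8143))² + (-22.6 − (-0.8143))² + … = 741.9886
σ = √[741.9886 / 7] = 10.2956%
Sharpe = (r̄ − rf) / σ = (-0.8143 − 0.44) / 10.2956 = -1.2543 / 10.2956 = -0.1218

-0.12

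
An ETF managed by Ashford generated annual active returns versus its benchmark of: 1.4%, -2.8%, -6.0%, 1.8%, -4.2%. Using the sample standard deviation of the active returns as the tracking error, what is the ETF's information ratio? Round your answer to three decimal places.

μ = (1.4 − 2.8 − 6 + 1.8 − 4.2) / 5 = -9.80 / 5 = -1.9600%
Sample std dev = √[47.4720 / 4] = 3.4450%
IR = μ / tracking error = -1.9600 / 3.4450 = -0.5689

-0.569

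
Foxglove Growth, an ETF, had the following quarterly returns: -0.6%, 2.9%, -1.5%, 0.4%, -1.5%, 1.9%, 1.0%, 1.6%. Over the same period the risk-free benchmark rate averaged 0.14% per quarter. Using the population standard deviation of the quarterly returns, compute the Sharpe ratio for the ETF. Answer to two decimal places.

r̄ = (-0.6 + 2.9 − 1.5 + 0.4 − 1.5 + 1.9 + 1 + 1.6) / 8 = 4.20 / 8 = 0.5250%
Population std dev = √[18.3950 / 8] = 1.5164%
Sharpe = (r̄ − rf) / σ = (0.5250 − 0.14) / 1.5164 = 0.3850 / 1.5164 = 0.2539

0.25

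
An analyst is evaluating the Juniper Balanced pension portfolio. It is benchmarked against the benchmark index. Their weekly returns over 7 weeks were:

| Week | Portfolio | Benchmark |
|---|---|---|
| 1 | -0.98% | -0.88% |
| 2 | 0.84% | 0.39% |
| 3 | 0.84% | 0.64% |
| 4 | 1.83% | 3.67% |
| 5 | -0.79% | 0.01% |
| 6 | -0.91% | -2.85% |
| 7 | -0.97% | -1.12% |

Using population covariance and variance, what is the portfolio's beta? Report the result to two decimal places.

0.50

r̄p = -0.0200%,  r̄m = -0.0200%
Cov = Σ(rp − r̄p)(rm − r̄m) / 7 = 1.7304
Var(rm) = Σ(rm − r̄m)² / 7 = 3.4542
β = Cov / Var = 1.7304 / 3.4542 = 0.5010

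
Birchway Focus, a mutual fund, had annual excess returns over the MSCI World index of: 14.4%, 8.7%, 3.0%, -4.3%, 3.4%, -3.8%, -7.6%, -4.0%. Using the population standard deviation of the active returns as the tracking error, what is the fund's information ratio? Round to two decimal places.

r̄ = (14.4 + 8.7 + 3 − 4.3 + 3.4 − 3.8 − 7.6 − 4) / 8 = 9.80 / 8 = 1.2250%
Population std dev = √[398.2950 / 8] = 7.0560%
IR = r̄ / tracking error = 1.2250 / 7.0560 = 0.1736

0.17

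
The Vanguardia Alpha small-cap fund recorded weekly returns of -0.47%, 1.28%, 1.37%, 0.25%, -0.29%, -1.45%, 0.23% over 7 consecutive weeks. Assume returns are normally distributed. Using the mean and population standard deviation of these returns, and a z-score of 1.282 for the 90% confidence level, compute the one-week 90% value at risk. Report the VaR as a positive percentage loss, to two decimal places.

r̄ = (-0.47 + 1.28 + 1.37 + 0.25 − 0.29 − 1.45 + 0.23) / 7 = 0.1314%
Population σ = √[Σ(r − r̄)² / 7] = √[5.9173 / 7] = √0.8453 = 0.9194%
VaR = −(r̄ − z·σ) = −(0.1314 − 1.282 × 0.9194) = −(-1.0473) = 1.0473%

1.05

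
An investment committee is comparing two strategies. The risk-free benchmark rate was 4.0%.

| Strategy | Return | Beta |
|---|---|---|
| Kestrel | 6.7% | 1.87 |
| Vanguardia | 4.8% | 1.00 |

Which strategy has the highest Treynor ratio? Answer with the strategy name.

Kestrel: Treynor = (6.7% − 4.0%) / 1.87 = 1.444
Vanguardia: Treynor = (4.8% − 4.0%) / 1.00 = 0.800
Highest: Kestrel (1.444).

Kestrel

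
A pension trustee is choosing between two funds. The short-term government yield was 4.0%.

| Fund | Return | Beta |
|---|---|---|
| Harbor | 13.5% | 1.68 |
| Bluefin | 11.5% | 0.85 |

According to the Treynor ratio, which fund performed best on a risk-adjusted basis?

Bluefin

Harbor: Treynor = (13.5% − 4.0%) / 1.68 = 5.655
Bluefin: Treynor = (11.5% − 4.0%) / 0.85 = 8.824
Highest: Bluefin (8.824).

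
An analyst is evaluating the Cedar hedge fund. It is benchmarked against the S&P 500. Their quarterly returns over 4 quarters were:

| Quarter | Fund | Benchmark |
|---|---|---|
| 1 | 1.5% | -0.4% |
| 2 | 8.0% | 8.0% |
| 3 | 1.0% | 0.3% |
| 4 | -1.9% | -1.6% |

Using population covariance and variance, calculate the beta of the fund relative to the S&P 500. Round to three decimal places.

r̄p = 2.1500%,  r̄m = 1.5750%
Cov = Σ(rp − r̄p)(rm − r̄m) / 4 = 13.2988
Var(rm) = Σ(rm − r̄m)² / 4 = 14.2219
β = Cov / Var = 13.2988 / 14.2219 = 0.9351

0.935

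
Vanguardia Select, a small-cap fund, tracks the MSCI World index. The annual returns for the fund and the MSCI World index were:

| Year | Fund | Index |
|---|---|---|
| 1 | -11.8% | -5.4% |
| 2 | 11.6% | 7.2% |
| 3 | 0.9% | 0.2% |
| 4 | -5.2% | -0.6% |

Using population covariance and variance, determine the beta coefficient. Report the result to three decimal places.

r̄p = -1.1250%,  r̄m = 0.3500%
Cov = Σ(rp − r̄p)(rm − r̄m) / 4 = 38.0288
Var(rm) = Σ(rm − r̄m)² / 4 = 20.2275
β = Cov / Var = 38.0288 / 20.2275 = 1.8801

1.880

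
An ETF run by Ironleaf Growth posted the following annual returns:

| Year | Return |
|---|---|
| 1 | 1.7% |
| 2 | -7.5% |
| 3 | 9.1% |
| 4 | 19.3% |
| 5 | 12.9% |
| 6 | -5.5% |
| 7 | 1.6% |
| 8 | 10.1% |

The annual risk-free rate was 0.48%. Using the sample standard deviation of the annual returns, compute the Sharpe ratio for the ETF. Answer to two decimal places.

0.51

Mean return r̄ = 41.70 / 8 = 5.2125%
Sample std dev = √[598.3088 / 7] = 9.2451%
Sharpe = (r̄ − rf) / σ = (5.2125 − 0.48) / 9.2451 = 4.7325 / 9.2451 = 0.5119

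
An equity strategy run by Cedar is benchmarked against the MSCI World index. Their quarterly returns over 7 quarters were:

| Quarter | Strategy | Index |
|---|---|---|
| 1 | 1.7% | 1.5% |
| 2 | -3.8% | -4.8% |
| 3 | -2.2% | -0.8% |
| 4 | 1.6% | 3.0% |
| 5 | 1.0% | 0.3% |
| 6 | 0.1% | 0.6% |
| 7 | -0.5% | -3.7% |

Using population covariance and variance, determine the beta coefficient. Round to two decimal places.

r̄p = -0.3000%,  r̄m = -0.5571%
Cov = Σ(rp − r̄p)(rm − r̄m) / 7 = 4.0557
Var(rm) = Σ(rm − r̄m)² / 7 = 6.6996
β = Cov / Var = 4.0557 / 6.6996 = 0.6054

0.61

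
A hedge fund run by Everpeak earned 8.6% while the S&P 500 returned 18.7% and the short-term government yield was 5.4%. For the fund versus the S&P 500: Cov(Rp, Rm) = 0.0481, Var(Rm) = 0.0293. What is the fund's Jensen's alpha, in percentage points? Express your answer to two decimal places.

-18.63

β = Cov / Var = 0.0481 / 0.0293 = 1.6416
E[R] = Rf + β(Rm − Rf) = 5.4% + 1.6416 × (18.7% − 5.4%) = 27.2333%
α = Rp − E[R] = 8.6% − 27.2333% = -18.6333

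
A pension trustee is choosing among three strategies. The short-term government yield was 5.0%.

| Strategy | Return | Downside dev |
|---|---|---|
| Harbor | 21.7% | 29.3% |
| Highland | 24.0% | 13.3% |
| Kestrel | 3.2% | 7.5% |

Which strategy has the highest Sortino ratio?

Harbor: Sortino ratio = (21.7% − 5.0%) / 29.3% = 0.570
Highland: Sortino ratio = (24.0% − 5.0%) / 13.3% = 1.429
Kestrel: Sortino ratio = (3.2% − 5.0%) / 7.5% = -0.240
Highest: Highland (1.429).

Highland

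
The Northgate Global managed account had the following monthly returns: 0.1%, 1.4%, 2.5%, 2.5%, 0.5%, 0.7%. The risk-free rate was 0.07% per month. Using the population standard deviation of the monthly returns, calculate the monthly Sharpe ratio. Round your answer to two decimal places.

1.29

Mean return r̄ = 7.70 / 6 = 1.2833%
Population σ = √[Σ(r − r̄)² / 6] = √[5.3283 / 6] = √0.8881 = 0.9424%
Sharpe = (r̄ − rf) / σ = (1.2833 − 0.07) / 0.9424 = 1.2133 / 0.9424 = 1.2875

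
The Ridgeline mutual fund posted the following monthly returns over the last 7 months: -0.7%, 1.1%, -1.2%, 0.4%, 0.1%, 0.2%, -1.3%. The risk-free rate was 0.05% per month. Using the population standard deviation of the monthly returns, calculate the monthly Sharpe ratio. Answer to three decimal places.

-0.303

Mean return r̄ = -1.40 / 7 = -0.2000%
Σ(r − r̄)² = (-0.7 − (-0.2000))² + (1.1 − (-0.2000))² + (-1.2 − (-0.2000))² + … = 4.7600
σ = √[4.7600 / 7] = 0.8246%
Sharpe = (r̄ − rf) / σ = (-0.2000 − 0.05) / 0.8246 = -0.2500 / 0.8246 = -0.3032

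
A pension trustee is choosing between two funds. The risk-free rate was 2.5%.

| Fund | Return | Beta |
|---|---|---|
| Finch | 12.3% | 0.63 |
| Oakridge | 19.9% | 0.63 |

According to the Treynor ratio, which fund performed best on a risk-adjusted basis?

Finch: Treynor = (12.3% − 2.5%) / 0.63 = 15.556
Oakridge: Treynor = (19.9% − 2.5%) / 0.63 = 27.619
Highest: Oakridge (27.619).

Oakridge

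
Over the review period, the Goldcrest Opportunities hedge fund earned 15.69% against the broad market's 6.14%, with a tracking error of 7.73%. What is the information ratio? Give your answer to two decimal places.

IR = (Rp − Rb) / TE = (15.69% − 6.14%) / 7.73% = 9.55% / 7.73% = 1.2354

1.24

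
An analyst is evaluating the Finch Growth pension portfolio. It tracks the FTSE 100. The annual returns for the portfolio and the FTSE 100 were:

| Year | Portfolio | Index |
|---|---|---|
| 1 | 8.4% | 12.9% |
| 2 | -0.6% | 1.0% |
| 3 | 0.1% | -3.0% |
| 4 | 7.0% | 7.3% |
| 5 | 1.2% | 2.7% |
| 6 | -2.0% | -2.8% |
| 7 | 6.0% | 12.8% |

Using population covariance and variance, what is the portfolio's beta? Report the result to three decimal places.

r̄p = 2.8714%,  r̄m = 4.4143%
Cov = Σ(rp − r̄p)(rm − r̄m) / 7 = 22.2104
Var(rm) = Σ(rm − r̄m)² / 7 = 38.8955
β = Cov / Var = 22.2104 / 38.8955 = 0.5710

0.571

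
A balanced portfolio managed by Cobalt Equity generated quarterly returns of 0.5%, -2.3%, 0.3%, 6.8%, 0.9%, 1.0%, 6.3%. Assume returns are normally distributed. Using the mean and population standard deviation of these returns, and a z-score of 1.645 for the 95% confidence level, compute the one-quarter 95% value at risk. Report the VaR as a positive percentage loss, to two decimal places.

3.17

r̄ = (0.5 − 2.3 + 0.3 + 6.8 + 0.9 + 1 + 6.3) / 7 = 1.9286%
Population σ = √[Σ(r − r̄)² / 7] = √[67.3343 / 7] = √9.6192 = 3.1015%
VaR = −(r̄ − z·σ) = −(1.9286 − 1.645 × 3.1015) = −(-3.1734) = 3.1734%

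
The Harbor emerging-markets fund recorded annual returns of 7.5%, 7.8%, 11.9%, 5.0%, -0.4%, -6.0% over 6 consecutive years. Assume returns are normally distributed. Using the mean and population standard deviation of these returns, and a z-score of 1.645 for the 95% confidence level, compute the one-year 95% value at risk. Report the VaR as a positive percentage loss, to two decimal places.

5.41

Mean return r̄ = 25.80 / 6 = 4.3000%
Σ(r − r̄)² = (7.5 − 4.3000)² + (7.8 − 4.3000)² + … = 208.9200
population σ = √(208.9200 / 6) = √34.8200 = 5.9008%
VaR = −(r̄ − z·σ) = −(4.3000 − 1.645 × 5.9008) = −(-5.4068) = 5.4068%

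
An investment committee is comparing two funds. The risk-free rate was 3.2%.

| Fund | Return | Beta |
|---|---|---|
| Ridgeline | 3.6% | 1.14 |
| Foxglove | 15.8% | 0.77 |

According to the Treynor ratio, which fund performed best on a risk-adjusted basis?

Foxglove

Ridgeline: Treynor = (3.6% − 3.2%) / 1.14 = 0.351
Foxglove: Treynor = (15.8% − 3.2%) / 0.77 = 16.364
Highest: Foxglove (16.364).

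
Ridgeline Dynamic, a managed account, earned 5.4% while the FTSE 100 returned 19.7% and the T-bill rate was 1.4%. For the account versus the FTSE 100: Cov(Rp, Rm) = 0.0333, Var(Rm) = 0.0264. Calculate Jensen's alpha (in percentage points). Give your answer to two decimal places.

-19.08

β = Cov / Var = 0.0333 / 0.0264 = 1.2614
E[R] = Rf + β(Rm − Rf) = 1.4% + 1.2614 × (19.7% − 1.4%) = 24.4836%
α = Rp − E[R] = 5.4% − 24.4836% = -19.0836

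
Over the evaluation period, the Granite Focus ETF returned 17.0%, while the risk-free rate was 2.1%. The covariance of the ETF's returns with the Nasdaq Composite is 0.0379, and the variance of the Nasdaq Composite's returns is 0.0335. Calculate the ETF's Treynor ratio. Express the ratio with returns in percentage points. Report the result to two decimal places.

13.17

β = Cov / Var = 0.0379 / 0.0335 = 1.1313
Treynor = (Rp − Rf) / β = (17.0% − 2.1%) / 1.1313 = 14.90 / 1.1313 = 13.1707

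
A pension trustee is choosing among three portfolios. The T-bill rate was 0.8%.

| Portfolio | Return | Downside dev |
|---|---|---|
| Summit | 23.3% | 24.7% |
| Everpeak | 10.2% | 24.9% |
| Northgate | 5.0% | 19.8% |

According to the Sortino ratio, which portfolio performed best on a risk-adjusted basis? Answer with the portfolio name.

Summit

Summit: Sortino ratio = (23.3% − 0.8%) / 24.7% = 0.911
Everpeak: Sortino ratio = (10.2% − 0.8%) / 24.9% = 0.378
Northgate: Sortino ratio = (5.0% − 0.8%) / 19.8% = 0.212
Highest: Summit (0.911).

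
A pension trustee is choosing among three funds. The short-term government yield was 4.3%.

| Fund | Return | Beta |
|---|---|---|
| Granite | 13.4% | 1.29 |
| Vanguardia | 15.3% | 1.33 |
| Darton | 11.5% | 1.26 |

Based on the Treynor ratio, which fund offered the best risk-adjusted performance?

Vanguardia

Granite: Treynor = (13.4% − 4.3%) / 1.29 = 7.054
Vanguardia: Treynor = (15.3% − 4.3%) / 1.33 = 8.271
Darton: Treynor = (11.5% − 4.3%) / 1.26 = 5.714
Highest: Vanguardia (8.271).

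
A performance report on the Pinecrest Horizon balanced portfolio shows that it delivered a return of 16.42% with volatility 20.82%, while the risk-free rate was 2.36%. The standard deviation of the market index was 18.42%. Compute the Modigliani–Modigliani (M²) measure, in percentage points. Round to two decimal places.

14.80

Sharpe = (Rp − Rf) / σp = (16.42% − 2.36%) / 20.82% = 0.6753
M² = Rf + Sharpe × σm = 2.36% + 0.6753 × 18.42% = 14.7990%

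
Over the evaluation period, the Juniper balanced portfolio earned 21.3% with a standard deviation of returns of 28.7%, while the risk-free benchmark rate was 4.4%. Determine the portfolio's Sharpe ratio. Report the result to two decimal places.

Sharpe = (Rp − Rf) / σp = (21.3% − 4.4%) / 28.7% = 16.90% / 28.7% = 0.5889

0.59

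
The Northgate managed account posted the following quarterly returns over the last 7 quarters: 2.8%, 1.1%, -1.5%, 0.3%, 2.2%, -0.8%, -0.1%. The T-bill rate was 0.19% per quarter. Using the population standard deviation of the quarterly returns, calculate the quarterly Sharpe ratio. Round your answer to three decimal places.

0.264

μ = (2.8 + 1.1 − 1.5 + 0.3 + 2.2 − 0.8 − 0.1) / 7 = 4.00 / 7 = 0.5714%
Σ(r − μ)² = (2.8 − 0.5714)² + (1.1 − 0.5714)² + … = 14.5943
σ = √[14.5943 / 7] = 1.4439%
Sharpe = (μ − rf) / σ = (0.5714 − 0.19) / 1.4439 = 0.3814 / 1.4439 = 0.2641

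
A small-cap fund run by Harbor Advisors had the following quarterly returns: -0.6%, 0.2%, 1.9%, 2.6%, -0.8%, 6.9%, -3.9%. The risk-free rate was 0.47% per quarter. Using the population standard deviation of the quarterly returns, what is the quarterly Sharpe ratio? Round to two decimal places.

μ = (-0.6 + 0.2 + 1.9 + 2.6 − 0.8 + 6.9 − 3.9) / 7 = 6.30 / 7 = 0.9000%
Population σ = √[Σ(r − μ)² / 7] = √[68.5600 / 7] = √9.7943 = 3.1296%
Sharpe = (μ − rf) / σ = (0.9000 − 0.47) / 3.1296 = 0.4300 / 3.1296 = 0.1374

0.14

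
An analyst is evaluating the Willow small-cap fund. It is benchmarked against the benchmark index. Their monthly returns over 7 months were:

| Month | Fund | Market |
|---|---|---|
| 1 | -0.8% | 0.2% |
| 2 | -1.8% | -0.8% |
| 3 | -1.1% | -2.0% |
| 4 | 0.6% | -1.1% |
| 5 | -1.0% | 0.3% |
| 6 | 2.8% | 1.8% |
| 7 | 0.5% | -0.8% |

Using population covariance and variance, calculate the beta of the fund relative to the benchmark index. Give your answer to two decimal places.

r̄p = -0.1143%,  r̄m = -0.3429%
Cov = Σ(rp − r̄p)(rm − r̄m) / 7 = 0.9837
Var(rm) = Σ(rm − r̄m)² / 7 = 1.2910
β = Cov / Var = 0.9837 / 1.2910 = 0.7620

0.76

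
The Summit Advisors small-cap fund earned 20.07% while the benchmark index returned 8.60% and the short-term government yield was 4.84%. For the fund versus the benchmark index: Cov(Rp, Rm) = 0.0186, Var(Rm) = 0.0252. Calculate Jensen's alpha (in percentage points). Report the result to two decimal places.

β = Cov / Var = 0.0186 / 0.0252 = 0.7381
E[R] = Rf + β(Rm − Rf) = 4.84% + 0.7381 × (8.60% − 4.84%) = 7.6153%
α = Rp − E[R] = 20.07% − 7.6153% = 12.4547

12.45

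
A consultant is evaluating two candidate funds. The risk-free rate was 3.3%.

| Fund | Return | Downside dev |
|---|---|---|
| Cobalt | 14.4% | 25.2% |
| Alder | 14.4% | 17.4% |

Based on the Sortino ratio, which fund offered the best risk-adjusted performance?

Alder

Cobalt: Sortino ratio = (14.4% − 3.3%) / 25.2% = 0.440
Alder: Sortino ratio = (14.4% − 3.3%) / 17.4% = 0.638
Highest: Alder (0.638).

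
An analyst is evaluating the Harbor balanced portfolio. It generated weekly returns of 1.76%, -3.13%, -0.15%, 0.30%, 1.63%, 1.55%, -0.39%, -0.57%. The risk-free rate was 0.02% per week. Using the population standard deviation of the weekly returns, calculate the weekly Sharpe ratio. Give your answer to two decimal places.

μ = (1.76 − 3.13 − 0.15 + 0.3 + 1.63 + 1.55 − 0.39 − 0.57) / 8 = 0.1250%
Population std dev = √[18.4184 / 8] = 1.5173%
Sharpe = (μ − rf) / σ = (0.1250 − 0.02) / 1.5173 = 0.1050 / 1.5173 = 0.0692

0.07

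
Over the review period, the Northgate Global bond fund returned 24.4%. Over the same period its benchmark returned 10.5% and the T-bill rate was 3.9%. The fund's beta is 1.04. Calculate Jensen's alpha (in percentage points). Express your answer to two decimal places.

CAPM expected return = Rf + β(Rm − Rf) = 3.9% + 1.04 × (10.5% − 3.9%) = 3.9 + 1.04 × 6.60 = 10.7640%
Jensen's α = Rp − E[R] = 24.4% − 10.7640% = 13.6360

13.64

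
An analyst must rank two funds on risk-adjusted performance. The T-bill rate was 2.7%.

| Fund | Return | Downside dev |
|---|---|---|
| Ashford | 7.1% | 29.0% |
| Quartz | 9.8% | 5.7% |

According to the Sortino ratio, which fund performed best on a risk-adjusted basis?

Quartz

Ashford: Sortino ratio = (7.1% − 2.7%) / 29.0% = 0.152
Quartz: Sortino ratio = (9.8% − 2.7%) / 5.7% = 1.246
Highest: Quartz (1.246).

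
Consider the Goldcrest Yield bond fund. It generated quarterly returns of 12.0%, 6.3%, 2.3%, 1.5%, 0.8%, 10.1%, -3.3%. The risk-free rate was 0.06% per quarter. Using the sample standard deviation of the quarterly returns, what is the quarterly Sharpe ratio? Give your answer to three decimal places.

0.766

Mean return r̄ = 29.70 / 7 = 4.2429%
Sample std dev = √[178.7571 / 6] = 5.4583%
Sharpe = (r̄ − rf) / σ = (4.2429 − 0.06) / 5.4583 = 4.1829 / 5.4583 = 0.7663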